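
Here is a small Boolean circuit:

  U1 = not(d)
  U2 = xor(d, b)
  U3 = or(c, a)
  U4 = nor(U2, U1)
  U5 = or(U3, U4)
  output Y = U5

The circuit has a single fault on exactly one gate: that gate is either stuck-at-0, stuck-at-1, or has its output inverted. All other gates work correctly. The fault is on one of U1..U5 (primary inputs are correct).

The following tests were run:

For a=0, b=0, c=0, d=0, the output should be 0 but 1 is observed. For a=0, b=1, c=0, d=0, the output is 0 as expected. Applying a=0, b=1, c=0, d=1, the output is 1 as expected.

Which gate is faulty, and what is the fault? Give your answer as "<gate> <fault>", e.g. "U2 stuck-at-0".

Fault-free values for test 1 (a=0, b=0, c=0, d=0): U1=1, U2=0, U3=0, U4=0, U5=0, giving Y=0. Observed 1.
Test 1: faults giving observed 1 are {U1 stuck-at-0, U1 inverted output, U3 stuck-at-1, U3 inverted output, U4 stuck-at-1, U4 inverted output, U5 stuck-at-1, U5 inverted output}.
Test 2 (a=0, b=1, c=0, d=0): fault-free U1=1, U2=1, U3=0, U4=0, U5=0 → 0; observed 0. Eliminates U3 stuck-at-1, U3 inverted output, U4 stuck-at-1, U4 inverted output, U5 stuck-at-1, U5 inverted output.
Test 3 (a=0, b=1, c=0, d=1): fault-free U1=0, U2=0, U3=0, U4=1, U5=1 → 1; observed 1. Eliminates U1 inverted output.
Only U1 stuck-at-0 is consistent with every test.

U1 stuck-at-0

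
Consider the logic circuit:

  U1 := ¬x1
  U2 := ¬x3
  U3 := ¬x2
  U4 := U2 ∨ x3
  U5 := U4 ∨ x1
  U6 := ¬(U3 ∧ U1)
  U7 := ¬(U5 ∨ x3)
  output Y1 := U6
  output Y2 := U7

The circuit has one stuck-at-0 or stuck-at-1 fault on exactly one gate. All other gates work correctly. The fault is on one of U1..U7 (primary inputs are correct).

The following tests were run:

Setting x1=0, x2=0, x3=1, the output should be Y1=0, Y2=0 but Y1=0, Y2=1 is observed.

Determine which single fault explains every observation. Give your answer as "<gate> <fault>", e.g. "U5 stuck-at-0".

U7 stuck-at-1

Fault-free values for test 1 (x1=0, x2=0, x3=1): U1=1, U2=0, U3=1, U4=1, U5=1, U6=0, U7=0, giving Y1=0, Y2=0. Observed Y1=0, Y2=1.
Test 1: faults giving observed Y1=0, Y2=1 are {U7 stuck-at-1}.
Only U7 stuck-at-1 is consistent with every test.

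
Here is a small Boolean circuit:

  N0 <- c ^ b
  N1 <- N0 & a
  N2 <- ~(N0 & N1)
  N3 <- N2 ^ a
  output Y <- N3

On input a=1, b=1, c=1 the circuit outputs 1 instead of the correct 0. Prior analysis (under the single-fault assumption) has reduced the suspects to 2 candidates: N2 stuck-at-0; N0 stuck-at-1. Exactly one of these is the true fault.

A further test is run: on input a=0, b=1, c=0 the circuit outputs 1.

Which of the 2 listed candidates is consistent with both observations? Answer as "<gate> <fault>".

N0 stuck-at-1

Evaluate each candidate on input a=0, b=1, c=0:
  N2 stuck-at-0: N0=1, N1=0, N2=0 [stuck-at-0], N3=0 → 0 — eliminated
  N0 stuck-at-1: N0=1 [stuck-at-1], N1=0, N2=1, N3=1 → 1 — matches
Only N0 stuck-at-1 reproduces the observed 1.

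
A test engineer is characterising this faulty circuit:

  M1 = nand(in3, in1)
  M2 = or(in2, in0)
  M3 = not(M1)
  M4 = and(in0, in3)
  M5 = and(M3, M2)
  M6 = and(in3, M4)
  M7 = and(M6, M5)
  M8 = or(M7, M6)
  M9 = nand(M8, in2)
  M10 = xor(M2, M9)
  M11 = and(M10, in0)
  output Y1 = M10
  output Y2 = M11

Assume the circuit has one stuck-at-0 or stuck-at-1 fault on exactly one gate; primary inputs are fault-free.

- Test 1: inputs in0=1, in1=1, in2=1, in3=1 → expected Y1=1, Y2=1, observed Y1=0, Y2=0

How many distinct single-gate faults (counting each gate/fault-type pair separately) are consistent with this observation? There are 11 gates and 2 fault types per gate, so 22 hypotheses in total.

6

Fault-free: M1=0, M2=1, M3=1, M4=1, M5=1, M6=1, M7=1, M8=1, M9=0, M10=1, M11=1 → Y1=1, Y2=1. Observed Y1=0, Y2=0.
  M1: none of the 2 fault types match ✗
  M2: stuck-at-0 ✓; others ✗
  M3: none of the 2 fault types match ✗
  M4: stuck-at-0 ✓; others ✗
  M5: none of the 2 fault types match ✗
  M6: stuck-at-0 ✓; others ✗
  M7: none of the 2 fault types match ✗
  M8: stuck-at-0 ✓; others ✗
  M9: stuck-at-1 ✓; others ✗
  M10: stuck-at-0 ✓; others ✗
  M11: none of the 2 fault types match ✗
Consistent faults: {M2 stuck-at-0, M4 stuck-at-0, M6 stuck-at-0, M8 stuck-at-0, M9 stuck-at-1, M10 stuck-at-0} — 6 in all.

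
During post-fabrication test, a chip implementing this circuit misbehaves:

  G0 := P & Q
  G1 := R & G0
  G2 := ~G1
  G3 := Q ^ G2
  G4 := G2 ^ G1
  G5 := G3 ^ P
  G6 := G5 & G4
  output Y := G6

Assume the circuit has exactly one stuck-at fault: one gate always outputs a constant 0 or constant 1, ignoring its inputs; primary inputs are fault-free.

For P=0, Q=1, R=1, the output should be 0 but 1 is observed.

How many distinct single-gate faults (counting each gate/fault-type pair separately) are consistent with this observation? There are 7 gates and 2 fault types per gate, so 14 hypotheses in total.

5

Fault-free: G0=0, G1=0, G2=1, G3=0, G4=1, G5=0, G6=0 → 0. Observed 1.
  G0 stuck-at-0: output 0 ✗
  G0 stuck-at-1: output 1 ✓
  G1 stuck-at-0: output 0 ✗
  G1 stuck-at-1: output 1 ✓
  G2 stuck-at-0: output 0 ✗
  G2 stuck-at-1: output 0 ✗
  G3 stuck-at-0: output 0 ✗
  G3 stuck-at-1: output 1 ✓
  G4 stuck-at-0: output 0 ✗
  G4 stuck-at-1: output 0 ✗
  G5 stuck-at-0: output 0 ✗
  G5 stuck-at-1: output 1 ✓
  G6 stuck-at-0: output 0 ✗
  G6 stuck-at-1: output 1 ✓
Consistent faults: {G0 stuck-at-1, G1 stuck-at-1, G3 stuck-at-1, G5 stuck-at-1, G6 stuck-at-1} — 5 in all.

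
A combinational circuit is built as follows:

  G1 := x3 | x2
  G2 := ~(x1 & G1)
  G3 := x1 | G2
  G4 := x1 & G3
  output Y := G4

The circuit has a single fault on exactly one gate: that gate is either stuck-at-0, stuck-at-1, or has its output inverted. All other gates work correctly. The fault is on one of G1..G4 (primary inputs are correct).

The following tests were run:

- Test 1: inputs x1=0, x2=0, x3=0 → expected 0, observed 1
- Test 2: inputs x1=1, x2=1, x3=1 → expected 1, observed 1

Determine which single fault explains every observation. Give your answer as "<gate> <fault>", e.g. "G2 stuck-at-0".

Fault-free values for test 1 (x1=0, x2=0, x3=0): G1=0, G2=1, G3=1, G4=0, giving Y=0. Observed 1.
Test 1: faults giving observed 1 are {G4 stuck-at-1, G4 inverted output}.
Test 2 (x1=1, x2=1, x3=1): fault-free G1=1, G2=0, G3=1, G4=1 → 1; observed 1. Eliminates G4 inverted output.
Only G4 stuck-at-1 is consistent with every test.

G4 stuck-at-1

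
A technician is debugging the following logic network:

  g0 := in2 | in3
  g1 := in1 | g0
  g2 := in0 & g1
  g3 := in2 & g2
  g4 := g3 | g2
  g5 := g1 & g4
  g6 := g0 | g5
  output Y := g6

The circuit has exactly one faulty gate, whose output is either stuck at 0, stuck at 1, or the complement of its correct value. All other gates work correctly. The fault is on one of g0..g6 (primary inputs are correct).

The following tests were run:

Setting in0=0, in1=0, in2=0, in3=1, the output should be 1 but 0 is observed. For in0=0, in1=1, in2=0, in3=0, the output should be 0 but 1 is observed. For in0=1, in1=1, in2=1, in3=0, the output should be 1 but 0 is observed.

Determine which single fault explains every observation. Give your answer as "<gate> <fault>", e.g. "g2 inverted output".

Fault-free values for test 1 (in0=0, in1=0, in2=0, in3=1): g0=1, g1=1, g2=0, g3=0, g4=0, g5=0, g6=1, giving Y=1. Observed 0.
Test 1: faults giving observed 0 are {g0 stuck-at-0, g0 inverted output, g6 stuck-at-0, g6 inverted output}.
Test 2 (in0=0, in1=1, in2=0, in3=0): fault-free g0=0, g1=1, g2=0, g3=0, g4=0, g5=0, g6=0 → 0; observed 1. Eliminates g0 stuck-at-0, g6 stuck-at-0.
Test 3 (in0=1, in1=1, in2=1, in3=0): fault-free g0=1, g1=1, g2=1, g3=1, g4=1, g5=1, g6=1 → 1; observed 0. Eliminates g0 inverted output.
Only g6 inverted output is consistent with every test.

g6 inverted output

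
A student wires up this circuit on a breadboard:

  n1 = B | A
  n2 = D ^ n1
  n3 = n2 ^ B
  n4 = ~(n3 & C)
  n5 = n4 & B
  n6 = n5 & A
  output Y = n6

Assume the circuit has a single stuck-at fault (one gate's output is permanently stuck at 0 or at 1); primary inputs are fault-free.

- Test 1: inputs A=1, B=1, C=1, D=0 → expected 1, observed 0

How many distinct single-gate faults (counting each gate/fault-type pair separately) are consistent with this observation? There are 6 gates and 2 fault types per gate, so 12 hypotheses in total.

6

Fault-free: n1=1, n2=1, n3=0, n4=1, n5=1, n6=1 → 1. Observed 0.
  n1 stuck-at-0: output 0 ✓
  n1 stuck-at-1: output 1 ✗
  n2 stuck-at-0: output 0 ✓
  n2 stuck-at-1: output 1 ✗
  n3 stuck-at-0: output 1 ✗
  n3 stuck-at-1: output 0 ✓
  n4 stuck-at-0: output 0 ✓
  n4 stuck-at-1: output 1 ✗
  n5 stuck-at-0: output 0 ✓
  n5 stuck-at-1: output 1 ✗
  n6 stuck-at-0: output 0 ✓
  n6 stuck-at-1: output 1 ✗
Consistent faults: {n1 stuck-at-0, n2 stuck-at-0, n3 stuck-at-1, n4 stuck-at-0, n5 stuck-at-0, n6 stuck-at-0} — 6 in all.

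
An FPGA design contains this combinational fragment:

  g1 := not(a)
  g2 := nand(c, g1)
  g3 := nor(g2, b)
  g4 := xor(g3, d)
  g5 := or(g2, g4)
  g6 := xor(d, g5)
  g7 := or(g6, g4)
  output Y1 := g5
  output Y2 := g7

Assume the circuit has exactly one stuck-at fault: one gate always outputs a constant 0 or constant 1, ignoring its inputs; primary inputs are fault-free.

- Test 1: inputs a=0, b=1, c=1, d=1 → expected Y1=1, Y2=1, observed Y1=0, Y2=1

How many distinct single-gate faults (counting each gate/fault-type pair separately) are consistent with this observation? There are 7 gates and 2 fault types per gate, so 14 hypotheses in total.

Fault-free: g1=1, g2=0, g3=0, g4=1, g5=1, g6=0, g7=1 → Y1=1, Y2=1. Observed Y1=0, Y2=1.
  g1 stuck-at-0: output Y1=1, Y2=1 ✗
  g1 stuck-at-1: output Y1=1, Y2=1 ✗
  g2 stuck-at-0: output Y1=1, Y2=1 ✗
  g2 stuck-at-1: output Y1=1, Y2=1 ✗
  g3 stuck-at-0: output Y1=1, Y2=1 ✗
  g3 stuck-at-1: output Y1=0, Y2=1 ✓
  g4 stuck-at-0: output Y1=0, Y2=1 ✓
  g4 stuck-at-1: output Y1=1, Y2=1 ✗
  g5 stuck-at-0: output Y1=0, Y2=1 ✓
  g5 stuck-at-1: output Y1=1, Y2=1 ✗
  g6 stuck-at-0: output Y1=1, Y2=1 ✗
  g6 stuck-at-1: output Y1=1, Y2=1 ✗
  g7 stuck-at-0: output Y1=1, Y2=0 ✗
  g7 stuck-at-1: output Y1=1, Y2=1 ✗
Consistent faults: {g3 stuck-at-1, g4 stuck-at-0, g5 stuck-at-0} — 3 in all.

3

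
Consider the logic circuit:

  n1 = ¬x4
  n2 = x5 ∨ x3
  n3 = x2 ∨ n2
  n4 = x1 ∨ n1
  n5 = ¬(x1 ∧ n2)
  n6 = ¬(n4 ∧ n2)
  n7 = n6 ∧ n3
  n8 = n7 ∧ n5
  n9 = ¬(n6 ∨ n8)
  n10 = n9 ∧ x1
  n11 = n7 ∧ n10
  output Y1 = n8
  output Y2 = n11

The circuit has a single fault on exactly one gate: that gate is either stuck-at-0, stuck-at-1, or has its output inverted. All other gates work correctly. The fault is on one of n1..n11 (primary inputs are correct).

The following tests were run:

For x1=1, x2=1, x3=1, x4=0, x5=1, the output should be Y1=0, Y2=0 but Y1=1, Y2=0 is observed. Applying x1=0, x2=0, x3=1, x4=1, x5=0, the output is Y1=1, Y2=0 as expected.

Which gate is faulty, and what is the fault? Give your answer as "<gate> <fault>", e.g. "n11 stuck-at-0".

n8 stuck-at-1

Fault-free values for test 1 (x1=1, x2=1, x3=1, x4=0, x5=1): n1=1, n2=1, n3=1, n4=1, n5=0, n6=0, n7=0, n8=0, n9=1, n10=1, n11=0, giving Y1=0, Y2=0. Observed Y1=1, Y2=0.
Test 1: faults giving observed Y1=1, Y2=0 are {n2 stuck-at-0, n2 inverted output, n8 stuck-at-1, n8 inverted output}.
Test 2 (x1=0, x2=0, x3=1, x4=1, x5=0): fault-free n1=0, n2=1, n3=1, n4=0, n5=1, n6=1, n7=1, n8=1, n9=0, n10=0, n11=0 → Y1=1, Y2=0; observed Y1=1, Y2=0. Eliminates n2 stuck-at-0, n2 inverted output, n8 inverted output.
Only n8 stuck-at-1 is consistent with every test.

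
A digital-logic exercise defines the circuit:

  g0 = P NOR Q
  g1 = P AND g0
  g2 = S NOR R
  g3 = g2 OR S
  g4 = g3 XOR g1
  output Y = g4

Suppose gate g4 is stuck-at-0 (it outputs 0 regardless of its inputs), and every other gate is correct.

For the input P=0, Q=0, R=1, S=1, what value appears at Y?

0

Propagate with g4 forced: g0=1, g1=0, g2=0, g3=1, g4=0 [stuck-at-0].
So Y = 0. (Without the fault it would be 1.)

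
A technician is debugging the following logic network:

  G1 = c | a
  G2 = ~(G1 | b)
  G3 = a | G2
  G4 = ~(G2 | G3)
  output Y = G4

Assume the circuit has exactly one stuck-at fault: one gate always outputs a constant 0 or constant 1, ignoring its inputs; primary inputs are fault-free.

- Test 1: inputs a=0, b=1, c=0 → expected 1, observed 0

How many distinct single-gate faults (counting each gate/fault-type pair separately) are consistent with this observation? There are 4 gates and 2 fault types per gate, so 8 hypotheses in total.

Fault-free: G1=0, G2=0, G3=0, G4=1 → 1. Observed 0.
  G1 stuck-at-0: output 1 ✗
  G1 stuck-at-1: output 1 ✗
  G2 stuck-at-0: output 1 ✗
  G2 stuck-at-1: output 0 ✓
  G3 stuck-at-0: output 1 ✗
  G3 stuck-at-1: output 0 ✓
  G4 stuck-at-0: output 0 ✓
  G4 stuck-at-1: output 1 ✗
Consistent faults: {G2 stuck-at-1, G3 stuck-at-1, G4 stuck-at-0} — 3 in all.

3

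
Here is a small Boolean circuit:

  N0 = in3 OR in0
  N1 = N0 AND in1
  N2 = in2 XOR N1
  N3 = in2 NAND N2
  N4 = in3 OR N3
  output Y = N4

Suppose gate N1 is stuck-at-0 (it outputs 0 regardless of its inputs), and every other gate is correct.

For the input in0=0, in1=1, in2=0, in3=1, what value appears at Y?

Propagate with N1 forced: N0=1, N1=0 [stuck-at-0], N2=0, N3=1, N4=1.
So Y = 1. (Same as the fault-free value — the fault is masked on this input.)

1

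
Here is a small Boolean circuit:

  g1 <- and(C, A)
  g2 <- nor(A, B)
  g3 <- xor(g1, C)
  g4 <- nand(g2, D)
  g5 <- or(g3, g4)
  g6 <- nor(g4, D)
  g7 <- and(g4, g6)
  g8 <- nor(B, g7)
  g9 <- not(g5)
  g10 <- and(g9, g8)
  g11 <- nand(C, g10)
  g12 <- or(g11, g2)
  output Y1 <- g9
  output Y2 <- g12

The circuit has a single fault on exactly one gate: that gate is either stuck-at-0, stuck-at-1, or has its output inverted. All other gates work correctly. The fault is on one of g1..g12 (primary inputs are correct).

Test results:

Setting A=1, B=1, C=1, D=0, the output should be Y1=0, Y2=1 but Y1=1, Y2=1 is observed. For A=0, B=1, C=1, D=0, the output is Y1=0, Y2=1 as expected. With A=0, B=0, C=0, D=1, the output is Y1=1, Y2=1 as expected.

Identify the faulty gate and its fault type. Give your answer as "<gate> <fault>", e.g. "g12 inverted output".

g4 stuck-at-0

Fault-free values for test 1 (A=1, B=1, C=1, D=0): g1=1, g2=0, g3=0, g4=1, g5=1, g6=0, g7=0, g8=0, g9=0, g10=0, g11=1, g12=1, giving Y1=0, Y2=1. Observed Y1=1, Y2=1.
Test 1: faults giving observed Y1=1, Y2=1 are {g4 stuck-at-0, g4 inverted output, g5 stuck-at-0, g5 inverted output, g9 stuck-at-1, g9 inverted output}.
Test 2 (A=0, B=1, C=1, D=0): fault-free g1=0, g2=0, g3=1, g4=1, g5=1, g6=0, g7=0, g8=0, g9=0, g10=0, g11=1, g12=1 → Y1=0, Y2=1; observed Y1=0, Y2=1. Eliminates g5 stuck-at-0, g5 inverted output, g9 stuck-at-1, g9 inverted output.
Test 3 (A=0, B=0, C=0, D=1): fault-free g1=0, g2=1, g3=0, g4=0, g5=0, g6=0, g7=0, g8=1, g9=1, g10=1, g11=1, g12=1 → Y1=1, Y2=1; observed Y1=1, Y2=1. Eliminates g4 inverted output.
Only g4 stuck-at-0 is consistent with every test.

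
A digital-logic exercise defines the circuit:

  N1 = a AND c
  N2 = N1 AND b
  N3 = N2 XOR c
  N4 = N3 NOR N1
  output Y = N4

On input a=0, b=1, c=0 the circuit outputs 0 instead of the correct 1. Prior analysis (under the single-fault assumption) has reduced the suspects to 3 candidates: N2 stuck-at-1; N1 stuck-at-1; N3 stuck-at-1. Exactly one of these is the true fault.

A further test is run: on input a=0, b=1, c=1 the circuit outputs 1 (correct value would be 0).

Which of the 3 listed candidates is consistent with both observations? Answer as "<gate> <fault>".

N2 stuck-at-1

Evaluate each candidate on input a=0, b=1, c=1:
  N2 stuck-at-1: N1=0, N2=1 [stuck-at-1], N3=0, N4=1 → 1 — matches
  N1 stuck-at-1: N1=1 [stuck-at-1], N2=1, N3=0, N4=0 → 0 — eliminated
  N3 stuck-at-1: N1=0, N2=0, N3=1 [stuck-at-1], N4=0 → 0 — eliminated
Only N2 stuck-at-1 reproduces the observed 1.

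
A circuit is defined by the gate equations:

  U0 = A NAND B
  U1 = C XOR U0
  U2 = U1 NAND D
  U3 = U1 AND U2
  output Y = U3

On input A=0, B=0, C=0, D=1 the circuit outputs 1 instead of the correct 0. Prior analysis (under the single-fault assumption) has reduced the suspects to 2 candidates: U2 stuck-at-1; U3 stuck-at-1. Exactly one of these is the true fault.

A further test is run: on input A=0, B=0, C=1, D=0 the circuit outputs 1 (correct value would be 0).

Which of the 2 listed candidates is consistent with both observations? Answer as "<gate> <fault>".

U3 stuck-at-1

Evaluate each candidate on input A=0, B=0, C=1, D=0:
  U2 stuck-at-1: U0=1, U1=0, U2=1 [stuck-at-1], U3=0 → 0 — eliminated
  U3 stuck-at-1: U0=1, U1=0, U2=1, U3=1 [stuck-at-1] → 1 — matches
Only U3 stuck-at-1 reproduces the observed 1.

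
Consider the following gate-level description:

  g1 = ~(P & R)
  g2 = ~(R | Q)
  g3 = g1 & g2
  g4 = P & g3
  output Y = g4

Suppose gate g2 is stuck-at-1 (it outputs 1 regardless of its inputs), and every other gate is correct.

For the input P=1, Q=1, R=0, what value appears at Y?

1

Propagate with g2 forced: g1=1, g2=1 [stuck-at-1], g3=1, g4=1.
So Y = 1. (Without the fault it would be 0.)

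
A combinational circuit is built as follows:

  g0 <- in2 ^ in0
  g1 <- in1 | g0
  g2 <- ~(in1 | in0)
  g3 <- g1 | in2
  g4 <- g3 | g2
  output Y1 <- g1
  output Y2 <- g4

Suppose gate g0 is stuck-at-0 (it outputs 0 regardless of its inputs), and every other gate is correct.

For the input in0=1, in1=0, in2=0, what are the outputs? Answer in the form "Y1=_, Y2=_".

Propagate with g0 forced: g0=0 [stuck-at-0], g1=0, g2=0, g3=0, g4=0.
So the outputs are Y1=0, Y2=0. (Without the fault they would be Y1=1, Y2=1.)

Y1=0, Y2=0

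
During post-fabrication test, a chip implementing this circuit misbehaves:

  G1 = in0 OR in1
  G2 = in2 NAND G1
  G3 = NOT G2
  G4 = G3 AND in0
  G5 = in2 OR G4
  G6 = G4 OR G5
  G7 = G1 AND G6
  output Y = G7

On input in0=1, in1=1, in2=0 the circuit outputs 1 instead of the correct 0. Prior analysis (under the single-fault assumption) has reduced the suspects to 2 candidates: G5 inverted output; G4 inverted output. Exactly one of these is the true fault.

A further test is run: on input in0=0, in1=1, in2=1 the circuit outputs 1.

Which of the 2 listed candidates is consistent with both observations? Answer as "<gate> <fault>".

G4 inverted output

Evaluate each candidate on input in0=0, in1=1, in2=1:
  G5 inverted output: G1=1, G2=0, G3=1, G4=0, G5=0 [inverted output], G6=0, G7=0 → 0 — eliminated
  G4 inverted output: G1=1, G2=0, G3=1, G4=1 [inverted output], G5=1, G6=1, G7=1 → 1 — matches
Only G4 inverted output reproduces the observed 1.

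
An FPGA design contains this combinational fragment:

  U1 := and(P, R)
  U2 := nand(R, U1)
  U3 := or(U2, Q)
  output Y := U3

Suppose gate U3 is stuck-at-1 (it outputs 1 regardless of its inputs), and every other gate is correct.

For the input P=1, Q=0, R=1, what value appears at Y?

1

Propagate with U3 forced: U1=1, U2=0, U3=1 [stuck-at-1].
So Y = 1. (Without the fault it would be 0.)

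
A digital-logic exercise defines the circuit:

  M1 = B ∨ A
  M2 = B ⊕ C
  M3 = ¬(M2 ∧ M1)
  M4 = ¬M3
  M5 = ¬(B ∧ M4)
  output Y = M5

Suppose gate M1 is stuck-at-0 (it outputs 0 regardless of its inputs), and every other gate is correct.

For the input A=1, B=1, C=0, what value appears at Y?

1

Propagate with M1 forced: M1=0 [stuck-at-0], M2=1, M3=1, M4=0, M5=1.
So Y = 1. (Without the fault it would be 0.)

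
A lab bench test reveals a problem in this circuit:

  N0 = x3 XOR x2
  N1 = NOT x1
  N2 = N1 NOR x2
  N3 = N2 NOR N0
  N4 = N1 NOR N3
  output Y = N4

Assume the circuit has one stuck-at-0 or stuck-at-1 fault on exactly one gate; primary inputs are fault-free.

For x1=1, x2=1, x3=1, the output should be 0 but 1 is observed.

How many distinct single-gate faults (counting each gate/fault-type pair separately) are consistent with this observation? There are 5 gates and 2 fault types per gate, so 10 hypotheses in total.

4

Fault-free: N0=0, N1=0, N2=0, N3=1, N4=0 → 0. Observed 1.
  N0 stuck-at-0: output 0 ✗
  N0 stuck-at-1: output 1 ✓
  N1 stuck-at-0: output 0 ✗
  N1 stuck-at-1: output 0 ✗
  N2 stuck-at-0: output 0 ✗
  N2 stuck-at-1: output 1 ✓
  N3 stuck-at-0: output 1 ✓
  N3 stuck-at-1: output 0 ✗
  N4 stuck-at-0: output 0 ✗
  N4 stuck-at-1: output 1 ✓
Consistent faults: {N0 stuck-at-1, N2 stuck-at-1, N3 stuck-at-0, N4 stuck-at-1} — 4 in all.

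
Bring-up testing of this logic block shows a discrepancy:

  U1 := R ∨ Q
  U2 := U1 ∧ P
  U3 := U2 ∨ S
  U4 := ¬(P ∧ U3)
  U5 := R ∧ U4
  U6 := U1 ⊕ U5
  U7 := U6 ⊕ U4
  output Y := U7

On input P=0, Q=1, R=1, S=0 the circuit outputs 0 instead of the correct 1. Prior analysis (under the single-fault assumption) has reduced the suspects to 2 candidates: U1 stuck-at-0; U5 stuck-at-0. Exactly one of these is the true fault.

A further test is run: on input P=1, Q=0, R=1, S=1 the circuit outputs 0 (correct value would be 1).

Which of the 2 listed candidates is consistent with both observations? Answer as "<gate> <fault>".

U1 stuck-at-0

Evaluate each candidate on input P=1, Q=0, R=1, S=1:
  U1 stuck-at-0: U1=0 [stuck-at-0], U2=0, U3=1, U4=0, U5=0, U6=0, U7=0 → 0 — matches
  U5 stuck-at-0: U1=1, U2=1, U3=1, U4=0, U5=0 [stuck-at-0], U6=1, U7=1 → 1 — eliminated
Only U1 stuck-at-0 reproduces the observed 0.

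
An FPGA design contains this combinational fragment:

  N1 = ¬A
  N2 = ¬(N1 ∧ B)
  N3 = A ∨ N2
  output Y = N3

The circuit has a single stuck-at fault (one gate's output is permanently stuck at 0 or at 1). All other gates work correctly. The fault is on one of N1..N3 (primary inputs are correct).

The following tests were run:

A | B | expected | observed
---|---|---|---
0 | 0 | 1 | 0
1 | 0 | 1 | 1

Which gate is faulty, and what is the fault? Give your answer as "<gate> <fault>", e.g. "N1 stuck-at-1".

N2 stuck-at-0

Fault-free values for test 1 (A=0, B=0): N1=1, N2=1, N3=1, giving Y=1. Observed 0.
Test 1: faults giving observed 0 are {N2 stuck-at-0, N3 stuck-at-0}.
Test 2 (A=1, B=0): fault-free N1=0, N2=1, N3=1 → 1; observed 1. Eliminates N3 stuck-at-0.
Only N2 stuck-at-0 is consistent with every test.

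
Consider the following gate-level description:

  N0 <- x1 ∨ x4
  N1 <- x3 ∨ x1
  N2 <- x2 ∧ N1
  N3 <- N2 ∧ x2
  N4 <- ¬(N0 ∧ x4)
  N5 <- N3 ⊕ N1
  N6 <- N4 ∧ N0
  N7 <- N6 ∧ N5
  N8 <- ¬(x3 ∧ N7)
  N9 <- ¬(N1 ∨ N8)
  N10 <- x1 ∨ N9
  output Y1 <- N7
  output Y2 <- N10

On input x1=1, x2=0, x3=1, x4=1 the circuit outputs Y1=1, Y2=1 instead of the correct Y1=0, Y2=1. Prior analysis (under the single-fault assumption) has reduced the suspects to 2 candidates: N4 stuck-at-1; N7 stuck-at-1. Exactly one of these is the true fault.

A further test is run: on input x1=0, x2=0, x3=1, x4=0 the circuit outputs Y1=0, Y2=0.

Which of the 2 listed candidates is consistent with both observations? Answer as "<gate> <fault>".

Evaluate each candidate on input x1=0, x2=0, x3=1, x4=0:
  N4 stuck-at-1: N0=0, N1=1, N2=0, N3=0, N4=1 [stuck-at-1], N5=1, N6=0, N7=0, N8=1, N9=0, N10=0 → Y1=0, Y2=0 — matches
  N7 stuck-at-1: N0=0, N1=1, N2=0, N3=0, N4=1, N5=1, N6=0, N7=1 [stuck-at-1], N8=0, N9=0, N10=0 → Y1=1, Y2=0 — eliminated
Only N4 stuck-at-1 reproduces the observed Y1=0, Y2=0.

N4 stuck-at-1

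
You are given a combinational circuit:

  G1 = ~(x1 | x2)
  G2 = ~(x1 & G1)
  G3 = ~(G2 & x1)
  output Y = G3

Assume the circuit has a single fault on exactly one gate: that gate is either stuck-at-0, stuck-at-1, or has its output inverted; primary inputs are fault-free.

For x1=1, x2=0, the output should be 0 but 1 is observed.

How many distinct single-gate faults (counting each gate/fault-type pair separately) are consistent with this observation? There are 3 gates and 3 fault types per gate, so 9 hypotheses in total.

Fault-free: G1=0, G2=1, G3=0 → 0. Observed 1.
  G1 stuck-at-0: output 0 ✗
  G1 stuck-at-1: output 1 ✓
  G1 inverted output: output 1 ✓
  G2 stuck-at-0: output 1 ✓
  G2 stuck-at-1: output 0 ✗
  G2 inverted output: output 1 ✓
  G3 stuck-at-0: output 0 ✗
  G3 stuck-at-1: output 1 ✓
  G3 inverted output: output 1 ✓
Consistent faults: {G1 stuck-at-1, G1 inverted output, G2 stuck-at-0, G2 inverted output, G3 stuck-at-1, G3 inverted output} — 6 in all.

6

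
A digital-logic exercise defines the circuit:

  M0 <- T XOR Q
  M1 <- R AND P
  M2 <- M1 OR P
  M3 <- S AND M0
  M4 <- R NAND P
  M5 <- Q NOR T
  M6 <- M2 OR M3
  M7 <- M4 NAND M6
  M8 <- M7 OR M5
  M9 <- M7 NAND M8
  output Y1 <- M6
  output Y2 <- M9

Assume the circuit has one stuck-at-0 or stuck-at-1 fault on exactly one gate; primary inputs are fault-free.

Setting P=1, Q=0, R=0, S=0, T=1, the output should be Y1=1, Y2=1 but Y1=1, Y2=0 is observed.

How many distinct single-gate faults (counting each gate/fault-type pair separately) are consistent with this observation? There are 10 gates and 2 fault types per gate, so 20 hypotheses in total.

Fault-free: M0=1, M1=0, M2=1, M3=0, M4=1, M5=0, M6=1, M7=0, M8=0, M9=1 → Y1=1, Y2=1. Observed Y1=1, Y2=0.
  M0: none of the 2 fault types match ✗
  M1: none of the 2 fault types match ✗
  M2: none of the 2 fault types match ✗
  M3: none of the 2 fault types match ✗
  M4: stuck-at-0 ✓; others ✗
  M5: none of the 2 fault types match ✗
  M6: none of the 2 fault types match ✗
  M7: stuck-at-1 ✓; others ✗
  M8: none of the 2 fault types match ✗
  M9: stuck-at-0 ✓; others ✗
Consistent faults: {M4 stuck-at-0, M7 stuck-at-1, M9 stuck-at-0} — 3 in all.

3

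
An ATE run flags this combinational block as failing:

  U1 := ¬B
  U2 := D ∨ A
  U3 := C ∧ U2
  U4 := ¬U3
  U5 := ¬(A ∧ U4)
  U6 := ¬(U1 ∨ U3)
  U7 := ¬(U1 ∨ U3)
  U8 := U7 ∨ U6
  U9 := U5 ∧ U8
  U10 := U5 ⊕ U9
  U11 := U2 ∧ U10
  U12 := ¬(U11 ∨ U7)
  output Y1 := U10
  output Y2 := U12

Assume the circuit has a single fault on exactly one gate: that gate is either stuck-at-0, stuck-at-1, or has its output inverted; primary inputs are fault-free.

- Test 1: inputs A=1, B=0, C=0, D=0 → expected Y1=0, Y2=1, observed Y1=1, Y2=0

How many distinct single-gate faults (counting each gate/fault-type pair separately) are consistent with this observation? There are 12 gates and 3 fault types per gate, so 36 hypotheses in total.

Fault-free: U1=1, U2=1, U3=0, U4=1, U5=0, U6=0, U7=0, U8=0, U9=0, U10=0, U11=0, U12=1 → Y1=0, Y2=1. Observed Y1=1, Y2=0.
  U1: none of the 3 fault types match ✗
  U2: none of the 3 fault types match ✗
  U3: stuck-at-1, inverted output ✓; others ✗
  U4: stuck-at-0, inverted output ✓; others ✗
  U5: stuck-at-1, inverted output ✓; others ✗
  U6: none of the 3 fault types match ✗
  U7: none of the 3 fault types match ✗
  U8: none of the 3 fault types match ✗
  U9: stuck-at-1, inverted output ✓; others ✗
  U10: stuck-at-1, inverted output ✓; others ✗
  U11: none of the 3 fault types match ✗
  U12: none of the 3 fault types match ✗
Consistent faults: {U3 stuck-at-1, U3 inverted output, U4 stuck-at-0, U4 inverted output, U5 stuck-at-1, U5 inverted output, U9 stuck-at-1, U9 inverted output, U10 stuck-at-1, U10 inverted output} — 10 in all.

10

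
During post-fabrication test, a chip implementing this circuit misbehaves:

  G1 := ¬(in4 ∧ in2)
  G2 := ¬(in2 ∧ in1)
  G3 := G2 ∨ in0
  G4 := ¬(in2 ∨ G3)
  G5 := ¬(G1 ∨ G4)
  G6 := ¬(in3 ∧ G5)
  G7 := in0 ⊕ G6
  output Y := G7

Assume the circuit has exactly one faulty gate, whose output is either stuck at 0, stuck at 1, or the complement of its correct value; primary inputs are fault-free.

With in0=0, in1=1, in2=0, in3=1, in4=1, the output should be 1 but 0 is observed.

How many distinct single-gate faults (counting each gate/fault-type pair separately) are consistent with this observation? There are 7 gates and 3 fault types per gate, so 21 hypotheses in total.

Fault-free: G1=1, G2=1, G3=1, G4=0, G5=0, G6=1, G7=1 → 1. Observed 0.
  G1: stuck-at-0, inverted output ✓; others ✗
  G2: none of the 3 fault types match ✗
  G3: none of the 3 fault types match ✗
  G4: none of the 3 fault types match ✗
  G5: stuck-at-1, inverted output ✓; others ✗
  G6: stuck-at-0, inverted output ✓; others ✗
  G7: stuck-at-0, inverted output ✓; others ✗
Consistent faults: {G1 stuck-at-0, G1 inverted output, G5 stuck-at-1, G5 inverted output, G6 stuck-at-0, G6 inverted output, G7 stuck-at-0, G7 inverted output} — 8 in all.

8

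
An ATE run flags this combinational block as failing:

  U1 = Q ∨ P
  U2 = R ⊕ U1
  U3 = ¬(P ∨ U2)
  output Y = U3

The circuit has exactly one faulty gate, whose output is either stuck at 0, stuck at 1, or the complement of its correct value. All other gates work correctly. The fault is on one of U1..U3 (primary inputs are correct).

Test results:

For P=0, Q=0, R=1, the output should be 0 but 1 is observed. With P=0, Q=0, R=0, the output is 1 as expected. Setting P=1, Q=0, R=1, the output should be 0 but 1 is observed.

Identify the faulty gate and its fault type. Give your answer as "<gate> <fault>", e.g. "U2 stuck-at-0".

U3 stuck-at-1

Fault-free values for test 1 (P=0, Q=0, R=1): U1=0, U2=1, U3=0, giving Y=0. Observed 1.
Test 1: faults giving observed 1 are {U1 stuck-at-1, U1 inverted output, U2 stuck-at-0, U2 inverted output, U3 stuck-at-1, U3 inverted output}.
Test 2 (P=0, Q=0, R=0): fault-free U1=0, U2=0, U3=1 → 1; observed 1. Eliminates U1 stuck-at-1, U1 inverted output, U2 inverted output, U3 inverted output.
Test 3 (P=1, Q=0, R=1): fault-free U1=1, U2=0, U3=0 → 0; observed 1. Eliminates U2 stuck-at-0.
Only U3 stuck-at-1 is consistent with every test.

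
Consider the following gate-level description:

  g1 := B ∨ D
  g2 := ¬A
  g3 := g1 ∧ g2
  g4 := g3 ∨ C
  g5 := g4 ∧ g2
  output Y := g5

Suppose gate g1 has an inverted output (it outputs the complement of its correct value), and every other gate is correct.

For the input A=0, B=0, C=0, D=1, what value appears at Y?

0

Propagate with g1 forced: g1=0 [inverted output], g2=1, g3=0, g4=0, g5=0.
So Y = 0. (Without the fault it would be 1.)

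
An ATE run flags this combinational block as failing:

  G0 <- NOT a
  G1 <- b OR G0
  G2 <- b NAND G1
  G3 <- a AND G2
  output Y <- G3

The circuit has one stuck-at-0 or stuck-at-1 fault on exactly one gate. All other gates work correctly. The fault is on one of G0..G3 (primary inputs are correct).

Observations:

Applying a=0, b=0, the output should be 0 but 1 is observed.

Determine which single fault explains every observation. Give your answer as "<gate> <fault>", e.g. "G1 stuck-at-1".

Fault-free values for test 1 (a=0, b=0): G0=1, G1=1, G2=1, G3=0, giving Y=0. Observed 1.
Test 1: faults giving observed 1 are {G3 stuck-at-1}.
Only G3 stuck-at-1 is consistent with every test.

G3 stuck-at-1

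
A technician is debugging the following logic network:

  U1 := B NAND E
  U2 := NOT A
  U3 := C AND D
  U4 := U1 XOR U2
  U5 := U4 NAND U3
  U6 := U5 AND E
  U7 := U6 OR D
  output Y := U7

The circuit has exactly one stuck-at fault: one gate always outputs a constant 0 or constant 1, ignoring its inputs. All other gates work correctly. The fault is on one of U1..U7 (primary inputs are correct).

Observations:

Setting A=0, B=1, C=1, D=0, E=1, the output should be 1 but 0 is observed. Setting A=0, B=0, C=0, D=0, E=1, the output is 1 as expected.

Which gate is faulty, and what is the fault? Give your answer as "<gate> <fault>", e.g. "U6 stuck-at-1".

Fault-free values for test 1 (A=0, B=1, C=1, D=0, E=1): U1=0, U2=1, U3=0, U4=1, U5=1, U6=1, U7=1, giving Y=1. Observed 0.
Test 1: faults giving observed 0 are {U3 stuck-at-1, U5 stuck-at-0, U6 stuck-at-0, U7 stuck-at-0}.
Test 2 (A=0, B=0, C=0, D=0, E=1): fault-free U1=1, U2=1, U3=0, U4=0, U5=1, U6=1, U7=1 → 1; observed 1. Eliminates U5 stuck-at-0, U6 stuck-at-0, U7 stuck-at-0.
Only U3 stuck-at-1 is consistent with every test.

U3 stuck-at-1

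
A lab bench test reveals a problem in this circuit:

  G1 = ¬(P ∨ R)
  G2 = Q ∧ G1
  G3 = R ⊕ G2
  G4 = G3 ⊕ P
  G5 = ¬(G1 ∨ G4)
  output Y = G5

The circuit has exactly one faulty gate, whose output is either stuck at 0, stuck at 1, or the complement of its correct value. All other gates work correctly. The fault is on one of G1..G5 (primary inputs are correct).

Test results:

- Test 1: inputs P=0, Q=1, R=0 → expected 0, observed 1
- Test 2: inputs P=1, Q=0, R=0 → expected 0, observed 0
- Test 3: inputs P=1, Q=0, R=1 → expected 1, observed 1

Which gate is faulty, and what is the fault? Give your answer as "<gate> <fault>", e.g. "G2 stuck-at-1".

Fault-free values for test 1 (P=0, Q=1, R=0): G1=1, G2=1, G3=1, G4=1, G5=0, giving Y=0. Observed 1.
Test 1: faults giving observed 1 are {G1 stuck-at-0, G1 inverted output, G5 stuck-at-1, G5 inverted output}.
Test 2 (P=1, Q=0, R=0): fault-free G1=0, G2=0, G3=0, G4=1, G5=0 → 0; observed 0. Eliminates G5 stuck-at-1, G5 inverted output.
Test 3 (P=1, Q=0, R=1): fault-free G1=0, G2=0, G3=1, G4=0, G5=1 → 1; observed 1. Eliminates G1 inverted output.
Only G1 stuck-at-0 is consistent with every test.

G1 stuck-at-0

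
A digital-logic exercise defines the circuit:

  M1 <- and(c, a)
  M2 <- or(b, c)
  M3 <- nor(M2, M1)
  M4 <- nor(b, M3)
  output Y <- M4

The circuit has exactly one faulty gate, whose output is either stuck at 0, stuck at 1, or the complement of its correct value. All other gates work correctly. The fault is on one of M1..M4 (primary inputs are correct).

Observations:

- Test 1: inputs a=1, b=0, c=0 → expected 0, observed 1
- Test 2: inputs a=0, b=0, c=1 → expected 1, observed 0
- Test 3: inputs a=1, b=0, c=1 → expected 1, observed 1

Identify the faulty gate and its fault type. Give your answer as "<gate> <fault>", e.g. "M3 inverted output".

M2 inverted output

Fault-free values for test 1 (a=1, b=0, c=0): M1=0, M2=0, M3=1, M4=0, giving Y=0. Observed 1.
Test 1: faults giving observed 1 are {M1 stuck-at-1, M1 inverted output, M2 stuck-at-1, M2 inverted output, M3 stuck-at-0, M3 inverted output, M4 stuck-at-1, M4 inverted output}.
Test 2 (a=0, b=0, c=1): fault-free M1=0, M2=1, M3=0, M4=1 → 1; observed 0. Eliminates M1 stuck-at-1, M1 inverted output, M2 stuck-at-1, M3 stuck-at-0, M4 stuck-at-1.
Test 3 (a=1, b=0, c=1): fault-free M1=1, M2=1, M3=0, M4=1 → 1; observed 1. Eliminates M3 inverted output, M4 inverted output.
Only M2 inverted output is consistent with every test.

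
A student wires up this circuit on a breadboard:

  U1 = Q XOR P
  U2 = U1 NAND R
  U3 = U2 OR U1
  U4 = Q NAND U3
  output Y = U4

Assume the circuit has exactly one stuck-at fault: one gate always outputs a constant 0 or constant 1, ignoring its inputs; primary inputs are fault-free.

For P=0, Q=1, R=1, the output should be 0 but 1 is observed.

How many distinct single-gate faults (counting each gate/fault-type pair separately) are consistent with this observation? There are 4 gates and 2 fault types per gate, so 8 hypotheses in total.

2

Fault-free: U1=1, U2=0, U3=1, U4=0 → 0. Observed 1.
  U1 stuck-at-0: output 0 ✗
  U1 stuck-at-1: output 0 ✗
  U2 stuck-at-0: output 0 ✗
  U2 stuck-at-1: output 0 ✗
  U3 stuck-at-0: output 1 ✓
  U3 stuck-at-1: output 0 ✗
  U4 stuck-at-0: output 0 ✗
  U4 stuck-at-1: output 1 ✓
Consistent faults: {U3 stuck-at-0, U4 stuck-at-1} — 2 in all.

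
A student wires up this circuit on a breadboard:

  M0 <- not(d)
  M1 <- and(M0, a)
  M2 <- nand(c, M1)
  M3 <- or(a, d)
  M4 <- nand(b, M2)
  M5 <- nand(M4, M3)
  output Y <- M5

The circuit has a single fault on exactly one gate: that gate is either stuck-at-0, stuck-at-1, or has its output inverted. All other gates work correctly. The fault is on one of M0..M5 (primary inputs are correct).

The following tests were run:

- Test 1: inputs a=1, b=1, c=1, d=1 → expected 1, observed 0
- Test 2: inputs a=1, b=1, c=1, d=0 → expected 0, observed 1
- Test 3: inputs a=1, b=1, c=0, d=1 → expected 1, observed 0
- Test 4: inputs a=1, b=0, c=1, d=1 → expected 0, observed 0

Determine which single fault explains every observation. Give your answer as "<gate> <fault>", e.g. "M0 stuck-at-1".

Fault-free values for test 1 (a=1, b=1, c=1, d=1): M0=0, M1=0, M2=1, M3=1, M4=0, M5=1, giving Y=1. Observed 0.
Test 1: faults giving observed 0 are {M0 stuck-at-1, M0 inverted output, M1 stuck-at-1, M1 inverted output, M2 stuck-at-0, M2 inverted output, M4 stuck-at-1, M4 inverted output, M5 stuck-at-0, M5 inverted output}.
Test 2 (a=1, b=1, c=1, d=0): fault-free M0=1, M1=1, M2=0, M3=1, M4=1, M5=0 → 0; observed 1. Eliminates M0 stuck-at-1, M1 stuck-at-1, M2 stuck-at-0, M4 stuck-at-1, M5 stuck-at-0.
Test 3 (a=1, b=1, c=0, d=1): fault-free M0=0, M1=0, M2=1, M3=1, M4=0, M5=1 → 1; observed 0. Eliminates M0 inverted output, M1 inverted output.
Test 4 (a=1, b=0, c=1, d=1): fault-free M0=0, M1=0, M2=1, M3=1, M4=1, M5=0 → 0; observed 0. Eliminates M4 inverted output, M5 inverted output.
Only M2 inverted output is consistent with every test.

M2 inverted output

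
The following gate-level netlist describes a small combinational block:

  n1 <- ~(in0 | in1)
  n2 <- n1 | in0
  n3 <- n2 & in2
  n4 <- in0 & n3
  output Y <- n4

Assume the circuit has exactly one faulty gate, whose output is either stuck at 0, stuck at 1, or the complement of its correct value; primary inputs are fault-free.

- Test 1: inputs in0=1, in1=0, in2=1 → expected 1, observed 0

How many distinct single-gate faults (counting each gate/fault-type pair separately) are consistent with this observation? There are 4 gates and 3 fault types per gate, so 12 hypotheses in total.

6

Fault-free: n1=0, n2=1, n3=1, n4=1 → 1. Observed 0.
  n1 stuck-at-0: output 1 ✗
  n1 stuck-at-1: output 1 ✗
  n1 inverted output: output 1 ✗
  n2 stuck-at-0: output 0 ✓
  n2 stuck-at-1: output 1 ✗
  n2 inverted output: output 0 ✓
  n3 stuck-at-0: output 0 ✓
  n3 stuck-at-1: output 1 ✗
  n3 inverted output: output 0 ✓
  n4 stuck-at-0: output 0 ✓
  n4 stuck-at-1: output 1 ✗
  n4 inverted output: output 0 ✓
Consistent faults: {n2 stuck-at-0, n2 inverted output, n3 stuck-at-0, n3 inverted output, n4 stuck-at-0, n4 inverted output} — 6 in all.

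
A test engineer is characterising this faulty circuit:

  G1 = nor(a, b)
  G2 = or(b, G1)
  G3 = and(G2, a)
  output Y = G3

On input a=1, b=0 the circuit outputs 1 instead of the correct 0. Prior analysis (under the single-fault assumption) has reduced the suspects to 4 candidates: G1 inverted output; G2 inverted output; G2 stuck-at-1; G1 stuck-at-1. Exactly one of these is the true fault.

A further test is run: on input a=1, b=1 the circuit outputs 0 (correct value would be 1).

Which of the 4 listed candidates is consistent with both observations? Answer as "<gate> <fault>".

G2 inverted output

Evaluate each candidate on input a=1, b=1:
  G1 inverted output: G1=1 [inverted output], G2=1, G3=1 → 1 — eliminated
  G2 inverted output: G1=0, G2=0 [inverted output], G3=0 → 0 — matches
  G2 stuck-at-1: G1=0, G2=1 [stuck-at-1], G3=1 → 1 — eliminated
  G1 stuck-at-1: G1=1 [stuck-at-1], G2=1, G3=1 → 1 — eliminated
Only G2 inverted output reproduces the observed 0.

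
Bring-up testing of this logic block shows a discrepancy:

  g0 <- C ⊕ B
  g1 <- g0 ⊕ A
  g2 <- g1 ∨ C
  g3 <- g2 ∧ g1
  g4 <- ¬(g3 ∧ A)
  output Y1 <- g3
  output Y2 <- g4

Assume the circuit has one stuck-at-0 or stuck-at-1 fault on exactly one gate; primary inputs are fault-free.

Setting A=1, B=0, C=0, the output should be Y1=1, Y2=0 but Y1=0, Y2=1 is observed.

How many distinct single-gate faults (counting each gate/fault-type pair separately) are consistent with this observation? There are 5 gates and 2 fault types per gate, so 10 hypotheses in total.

Fault-free: g0=0, g1=1, g2=1, g3=1, g4=0 → Y1=1, Y2=0. Observed Y1=0, Y2=1.
  g0 stuck-at-0: output Y1=1, Y2=0 ✗
  g0 stuck-at-1: output Y1=0, Y2=1 ✓
  g1 stuck-at-0: output Y1=0, Y2=1 ✓
  g1 stuck-at-1: output Y1=1, Y2=0 ✗
  g2 stuck-at-0: output Y1=0, Y2=1 ✓
  g2 stuck-at-1: output Y1=1, Y2=0 ✗
  g3 stuck-at-0: output Y1=0, Y2=1 ✓
  g3 stuck-at-1: output Y1=1, Y2=0 ✗
  g4 stuck-at-0: output Y1=1, Y2=0 ✗
  g4 stuck-at-1: output Y1=1, Y2=1 ✗
Consistent faults: {g0 stuck-at-1, g1 stuck-at-0, g2 stuck-at-0, g3 stuck-at-0} — 4 in all.

4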